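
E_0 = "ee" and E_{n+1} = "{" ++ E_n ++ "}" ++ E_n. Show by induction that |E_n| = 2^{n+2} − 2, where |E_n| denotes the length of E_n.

Base case: |E_0| = 2, and 2^{0+2} − 2 = 2.
Assume |E_r| = 2^{r+2} − 2.
Then |E_{r+1}| = 1 + |E_r| + 1 + |E_r| = 2|E_r| + 2 = 2(2^{r+2} − 2) + 2 = 2^{r+3} − 4 + 2 = 2^{r+3} − 2.
By induction, |E_n| = 2^{n+2} − 2 for all n ≥ 0.

|E_n| = 2^{n+2} − 2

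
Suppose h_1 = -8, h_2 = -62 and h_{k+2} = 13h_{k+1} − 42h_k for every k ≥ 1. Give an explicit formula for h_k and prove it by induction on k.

Claim: h_k = 6^k − 2·7^k.

Base cases: h_1 = -8 and 6^1 − 2·7^1 = -8; h_2 = -62 and 6^2 − 2·7^2 = -62.
Assume h_j = 6^j − 2·7^j for all 1 ≤ j ≤ r, where r ≥ 2.
Then h_{r+1} = 13h_r − 42h_{r−1} = 13·(6^r − 2·7^r) − 42·(6^{r−1} − 2·7^{r−1}) = (13·6 − 42)6^{r−1} − 2·(13·7 − 42)7^{r−1} = 36·6^{r−1} − 98·7^{r−1} = 6^{r+1} − 2·7^{r+1}.
By strong induction, h_k = 6^k − 2·7^k for all k ≥ 1.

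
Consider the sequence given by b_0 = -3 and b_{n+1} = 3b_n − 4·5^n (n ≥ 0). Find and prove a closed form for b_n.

Claim: b_n = -3^n − 2·5^n.

Base case: b_0 = -3, and -3^0 − 2·5^0 = -1 − 2 = -3.
Assume b_r = -3^r − 2·5^r for some r ≥ 0.
Then b_{r+1} = 3b_r − 4·5^r = 3·(-3^r − 2·5^r) − 4·5^r = -3^{r+1} − 6·5^r − 4·5^r = -3^{r+1} − 10·5^r = -3^{r+1} − 2·5^{r+1}.
So the formula holds for r+1, and by induction b_n = -3^n − 2·5^n for all n ≥ 0.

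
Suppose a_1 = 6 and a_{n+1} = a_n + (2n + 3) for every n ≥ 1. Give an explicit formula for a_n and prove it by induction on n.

Claim: a_n = n^2 + 2n + 3.

Base case: a_1 = 6, and 1^2 + 2·1 + 3 = 6.
Assume a_j = j^2 + 2j + 3.
Then a_{j+1} = a_j + (2j + 3) = (j^2 + 2j + 3) + (2j + 3) = j^2 + 4j + 6,
and (j+1)^2 + 2·(j+1) + 3 = j^2 + 4j + 6.
Hence a_n = n^2 + 2n + 3 for every n ≥ 1, by induction.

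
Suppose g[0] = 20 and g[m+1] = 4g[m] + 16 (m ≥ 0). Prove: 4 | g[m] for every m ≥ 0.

Base case: g[0] = 20 = 4·5, so 4 | g[0].
Assume 4 | g[j], so g[j] = 4t for some integer t.
Then g[j+1] = 4g[j] + 16 = 4·(4t) + 16 = 4(4t + 4), so 4 | g[j+1].
By induction, 4 | g[m] for all m ≥ 0.

4 | g[m]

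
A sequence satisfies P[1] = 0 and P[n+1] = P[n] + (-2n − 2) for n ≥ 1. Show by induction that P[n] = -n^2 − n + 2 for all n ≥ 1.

Base case: P[1] = 0, and -1^2 − 1 + 2 = 0.
Assume P[j] = -j^2 − j + 2.
Then P[j+1] = P[j] + (-2j − 2) = (-j^2 − j + 2) + (-2j − 2) = -j^2 − 3j,
and -(j+1)^2 − (j+1) + 2 = -j^2 − 3j.
This completes the inductive step, so P[n] = -n^2 − n + 2 for all n ≥ 1.

P[n] = -n^2 − n + 2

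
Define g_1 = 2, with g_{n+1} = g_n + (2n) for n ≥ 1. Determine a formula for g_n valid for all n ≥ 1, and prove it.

Claim: g_n = n^2 − n + 2.

Base case: g_1 = 2, and 1^2 − 1 + 2 = 2.
Assume g_j = j^2 − j + 2.
Then g_{j+1} = g_j + (2j) = (j^2 − j + 2) + (2j) = j^2 + j + 2,
and (j+1)^2 − (j+1) + 2 = j^2 + j + 2.
By induction, g_n = n^2 − n + 2 for all n ≥ 1.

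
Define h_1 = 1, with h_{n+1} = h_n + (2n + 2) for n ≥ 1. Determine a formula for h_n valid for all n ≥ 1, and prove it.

Claim: h_n = n^2 + n − 1.

Base case: h_1 = 1, and 1^2 + 1 − 1 = 1.
Assume h_j = j^2 + j − 1.
Then h_{j+1} = h_j + (2j + 2) = (j^2 + j − 1) + (2j + 2) = j^2 + 3j + 1,
and (j+1)^2 + (j+1) − 1 = j^2 + 3j + 1.
This completes the inductive step, so h_n = n^2 + n − 1 for all n ≥ 1.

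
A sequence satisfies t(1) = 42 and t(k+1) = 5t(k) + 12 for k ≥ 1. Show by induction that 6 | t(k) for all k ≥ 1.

Base case: t(1) = 42 = 6·7, so 6 | t(1).
Assume 6 | t(j), so t(j) = 6s for some integer s.
Then t(j+1) = 5t(j) + 12 = 5·(6s) + 12 = 6(5s + 2), so 6 | t(j+1).
By induction, 6 | t(k) for all k ≥ 1.

6 | t(k)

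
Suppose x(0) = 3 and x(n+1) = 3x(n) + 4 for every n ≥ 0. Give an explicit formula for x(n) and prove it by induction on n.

Claim: x(n) = 5·3^n − 2.

Base case: x(0) = 3, and 5·3^0 − 2 = 5 − 2 = 3.
Assume x(j) = 5·3^j − 2 for some j ≥ 0.
Then x(j+1) = 3x(j) + 4 = 3·(5·3^j − 2) + 4 = 15·3^j − 6 + 4 = 5·3^{j+1} − 2.
This completes the inductive step, so x(n) = 5·3^n − 2 for all n ≥ 0.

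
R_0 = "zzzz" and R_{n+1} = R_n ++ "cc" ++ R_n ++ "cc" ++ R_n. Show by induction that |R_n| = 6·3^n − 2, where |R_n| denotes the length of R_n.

Base case: |R_0| = 4, and 6·3^0 − 2 = 4.
Assume |R_j| = 6·3^j − 2.
Then |R_{j+1}| = 3|R_j| + 4 = 3(6·3^j − 2) + 4 = 6·3^{j+1} − 6 + 4 = 6·3^{j+1} − 2.
Hence |R_n| = 6·3^n − 2 for every n ≥ 0, by induction.

|R_n| = 6·3^n − 2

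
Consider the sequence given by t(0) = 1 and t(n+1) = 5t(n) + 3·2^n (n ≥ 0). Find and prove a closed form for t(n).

Claim: t(n) = 2·5^n − 2^n.

Base case: t(0) = 1, and 2·5^0 − 2^0 = 2 − 1 = 1.
Assume t(j) = 2·5^j − 2^j for some j ≥ 0.
Then t(j+1) = 5t(j) + 3·2^j = 5·(2·5^j − 2^j) + 3·2^j = 2·5^{j+1} − 5·2^j + 3·2^j = 2·5^{j+1} − 2·2^j = 2·5^{j+1} − 2^{j+1}.
Hence t(n) = 2·5^n − 2^n for every n ≥ 0, by induction.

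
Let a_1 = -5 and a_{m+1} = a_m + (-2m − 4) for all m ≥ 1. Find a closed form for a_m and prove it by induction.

Claim: a_m = -m^2 − 3m − 1.

Base case: a_1 = -5, and -1^2 − 3·1 − 1 = -5.
Assume a_k = -k^2 − 3k − 1.
Then a_{k+1} = a_k + (-2k − 4) = (-k^2 − 3k − 1) + (-2k − 4) = -k^2 − 5k − 5,
and -(k+1)^2 − 3·(k+1) − 1 = -k^2 − 5k − 5.
By induction, a_m = -m^2 − 3m − 1 for all m ≥ 1.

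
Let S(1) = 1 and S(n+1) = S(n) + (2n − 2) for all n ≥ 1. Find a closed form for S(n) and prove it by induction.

Claim: S(n) = n^2 − 3n + 3.

Base case: S(1) = 1, and 1^2 − 3·1 + 3 = 1.
Assume S(j) = j^2 − 3j + 3.
Then S(j+1) = S(j) + (2j − 2) = (j^2 − 3j + 3) + (2j − 2) = j^2 − j + 1,
and (j+1)^2 − 3·(j+1) + 3 = j^2 − j + 1.
This completes the inductive step, so S(n) = n^2 − 3n + 3 for all n ≥ 1.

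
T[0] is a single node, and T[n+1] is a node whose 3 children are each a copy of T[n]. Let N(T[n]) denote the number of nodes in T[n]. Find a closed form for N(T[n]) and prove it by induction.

Claim: N(T[n]) = (3^{n+1} − 1)/2.

Base case: N(T[0]) = 1, and (3^{0+1} − 1)/2 = 1.
Assume N(T[k]) = (3^{k+1} − 1)/2.
Then N(T[k+1]) = 1 + 3N(T[k]) = 1 + 3·(3^{k+1} − 1)/2 = 1 + (3^{k+2} − 3)/2 = (2 + 3^{k+2} − 3)/2 = (3^{k+2} − 1)/2.
Hence N(T[n]) = (3^{n+1} − 1)/2 for every n ≥ 0, by induction.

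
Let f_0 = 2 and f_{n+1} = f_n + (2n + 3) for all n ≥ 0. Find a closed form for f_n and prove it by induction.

Claim: f_n = n^2 + 2n + 2.

Base case: f_0 = 2, and 0^2 + 2·0 + 2 = 2.
Assume f_r = r^2 + 2r + 2.
Then f_{r+1} = f_r + (2r + 3) = (r^2 + 2r + 2) + (2r + 3) = r^2 + 4r + 5,
and (r+1)^2 + 2·(r+1) + 2 = r^2 + 4r + 5.
Hence f_n = n^2 + 2n + 2 for every n ≥ 0, by induction.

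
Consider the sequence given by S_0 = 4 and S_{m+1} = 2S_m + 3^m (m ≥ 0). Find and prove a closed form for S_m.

Claim: S_m = 3·2^m + 3^m.

Base case: S_0 = 4, and 3·2^0 + 3^0 = 3 + 1 = 4.
Assume S_j = 3·2^j + 3^j for some j ≥ 0.
Then S_{j+1} = 2S_j + 3^j = 2·(3·2^j + 3^j) + 3^j = 3·2^{j+1} + 2·3^j + 3^j = 3·2^{j+1} + 3·3^j = 3·2^{j+1} + 3^{j+1}.
By induction, S_m = 3·2^m + 3^m for all m ≥ 0.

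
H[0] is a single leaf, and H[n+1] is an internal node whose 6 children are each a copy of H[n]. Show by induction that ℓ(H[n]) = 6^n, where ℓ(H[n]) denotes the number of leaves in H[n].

Base case: ℓ(H[0]) = 1, and 6^0 = 1.
Assume ℓ(H[k]) = 6^k.
Then ℓ(H[k+1]) = 6·ℓ(H[k]) = 6·6^k = 6^{k+1}.
This completes the inductive step, so ℓ(H[n]) = 6^n for all n ≥ 0.

ℓ(H[n]) = 6^n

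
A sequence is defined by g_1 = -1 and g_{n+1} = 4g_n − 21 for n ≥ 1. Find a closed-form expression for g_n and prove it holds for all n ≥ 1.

Claim: g_n = -2·4^n + 7.

Base case: g_1 = -1, and -2·4^1 + 7 = -8 + 7 = -1.
Assume g_r = -2·4^r + 7 for some r ≥ 1.
Then g_{r+1} = 4g_r − 21 = 4·(-2·4^r + 7) − 21 = -8·4^r + 28 − 21 = -2·4^{r+1} + 7.
Hence g_n = -2·4^n + 7 for every n ≥ 1, by induction.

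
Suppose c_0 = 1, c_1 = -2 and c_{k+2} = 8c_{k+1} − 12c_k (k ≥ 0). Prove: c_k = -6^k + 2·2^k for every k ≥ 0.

Base cases: c_0 = 1 and -6^0 + 2·2^0 = 1; c_1 = -2 and -6^1 + 2·2^1 = -2.
Assume c_j = -6^j + 2·2^j for all 0 ≤ j ≤ m, where m ≥ 1.
Then c_{m+1} = 8c_m − 12c_{m−1} = 8·(-6^m + 2·2^m) − 12·(-6^{m−1} + 2·2^{m−1}) = -(8·6 − 12)6^{m−1} + 2·(8·2 − 12)2^{m−1} = -36·6^{m−1} + 8·2^{m−1} = -6^{m+1} + 2·2^{m+1}.
By strong induction, c_k = -6^k + 2·2^k for all k ≥ 0.

c_k = -6^k + 2·2^k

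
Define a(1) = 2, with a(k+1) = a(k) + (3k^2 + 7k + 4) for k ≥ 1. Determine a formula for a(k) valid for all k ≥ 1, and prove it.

Claim: a(k) = k^3 + 2k^2 + k − 2.

Base case: a(1) = 2, and 1^3 + 2·1^2 + 1 − 2 = 2.
Assume a(m) = m^3 + 2m^2 + m − 2.
Then a(m+1) = a(m) + (3m^2 + 7m + 4) = (m^3 + 2m^2 + m − 2) + (3m^2 + 7m + 4) = m^3 + 5m^2 + 8m + 2,
and (m+1)^3 + 2·(m+1)^2 + (m+1) − 2 = m^3 + 5m^2 + 8m + 2.
Hence a(k) = k^3 + 2k^2 + k − 2 for every k ≥ 1, by induction.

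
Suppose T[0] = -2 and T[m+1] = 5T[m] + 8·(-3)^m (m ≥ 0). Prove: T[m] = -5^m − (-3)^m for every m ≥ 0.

Base case: T[0] = -2, and -5^0 − (-3)^0 = -1 − 1 = -2.
Assume T[r] = -5^r − (-3)^r for some r ≥ 0.
Then T[r+1] = 5T[r] + 8·(-3)^r = 5·(-5^r − (-3)^r) + 8·(-3)^r = -5^{r+1} − 5·(-3)^r + 8·(-3)^r = -5^{r+1} + 3·(-3)^r = -5^{r+1} − (-3)^{r+1}.
This completes the inductive step, so T[m] = -5^m − (-3)^m for all m ≥ 0.

T[m] = -5^m − (-3)^m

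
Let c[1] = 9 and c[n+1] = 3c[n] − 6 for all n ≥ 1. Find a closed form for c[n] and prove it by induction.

Claim: c[n] = 2·3^n + 3.

Base case: c[1] = 9, and 2·3^1 + 3 = 6 + 3 = 9.
Assume c[m] = 2·3^m + 3 for some m ≥ 1.
Then c[m+1] = 3c[m] − 6 = 3·(2·3^m + 3) − 6 = 6·3^m + 9 − 6 = 2·3^{m+1} + 3.
This completes the inductive step, so c[n] = 2·3^n + 3 for all n ≥ 1.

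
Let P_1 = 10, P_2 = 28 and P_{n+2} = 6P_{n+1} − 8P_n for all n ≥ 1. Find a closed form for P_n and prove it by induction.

Claim: P_n = 3·2^n + 4^n.

Base cases: P_1 = 10 and 3·2^1 + 4^1 = 10; P_2 = 28 and 3·2^2 + 4^2 = 28.
Assume P_j = 3·2^j + 4^j for all 1 ≤ j ≤ r, where r ≥ 2.
Then P_{r+1} = 6P_r − 8P_{r−1} = 6·(3·2^r + 4^r) − 8·(3·2^{r−1} + 4^{r−1}) = 3·(6·2 − 8)2^{r−1} + (6·4 − 8)4^{r−1} = 12·2^{r−1} + 16·4^{r−1} = 3·2^{r+1} + 4^{r+1}.
So the formula holds for r+1, and by strong induction P_n = 3·2^n + 4^n for all n ≥ 1.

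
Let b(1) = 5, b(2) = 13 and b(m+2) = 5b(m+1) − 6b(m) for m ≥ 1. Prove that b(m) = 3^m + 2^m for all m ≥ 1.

Base cases: b(1) = 5 and 3^1 + 2^1 = 5; b(2) = 13 and 3^2 + 2^2 = 13.
Assume b(i) = 3^i + 2^i for all 1 ≤ i ≤ j, where j ≥ 2.
Then b(j+1) = 5b(j) − 6b(j−1) = 5·(3^j + 2^j) − 6·(3^{j−1} + 2^{j−1}) = (5·3 − 6)3^{j−1} + (5·2 − 6)2^{j−1} = 9·3^{j−1} + 4·2^{j−1} = 3^{j+1} + 2^{j+1}.
By strong induction, b(m) = 3^m + 2^m for all m ≥ 1.

b(m) = 3^m + 2^m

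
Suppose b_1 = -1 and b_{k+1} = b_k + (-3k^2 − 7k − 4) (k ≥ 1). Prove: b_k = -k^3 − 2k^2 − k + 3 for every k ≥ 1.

Base case: b_1 = -1, and -1^3 − 2·1^2 − 1 + 3 = -1.
Assume b_m = -m^3 − 2m^2 − m + 3.
Then b_{m+1} = b_m + (-3m^2 − 7m − 4) = (-m^3 − 2m^2 − m + 3) + (-3m^2 − 7m − 4) = -m^3 − 5m^2 − 8m − 1,
and -(m+1)^3 − 2·(m+1)^2 − (m+1) + 3 = -m^3 − 5m^2 − 8m − 1.
Hence b_k = -k^3 − 2k^2 − k + 3 for every k ≥ 1, by induction.

b_k = -k^3 − 2k^2 − k + 3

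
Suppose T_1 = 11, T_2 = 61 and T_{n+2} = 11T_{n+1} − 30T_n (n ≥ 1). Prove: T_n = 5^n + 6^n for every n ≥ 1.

Base cases: T_1 = 11 and 5^1 + 6^1 = 11; T_2 = 61 and 5^2 + 6^2 = 61.
Assume T_j = 5^j + 6^j for all 1 ≤ j ≤ r, where r ≥ 2.
Then T_{r+1} = 11T_r − 30T_{r−1} = 11·(5^r + 6^r) − 30·(5^{r−1} + 6^{r−1}) = (11·5 − 30)5^{r−1} + (11·6 − 30)6^{r−1} = 25·5^{r−1} + 36·6^{r−1} = 5^{r+1} + 6^{r+1}.
By strong induction, T_n = 5^n + 6^n for all n ≥ 1.

T_n = 5^n + 6^n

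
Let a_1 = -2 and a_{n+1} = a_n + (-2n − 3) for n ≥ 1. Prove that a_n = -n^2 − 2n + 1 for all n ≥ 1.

Base case: a_1 = -2, and -1^2 − 2·1 + 1 = -2.
Assume a_m = -m^2 − 2m + 1.
Then a_{m+1} = a_m + (-2m − 3) = (-m^2 − 2m + 1) + (-2m − 3) = -m^2 − 4m − 2,
and -(m+1)^2 − 2·(m+1) + 1 = -m^2 − 4m − 2.
This completes the inductive step, so a_n = -n^2 − 2n + 1 for all n ≥ 1.

a_n = -n^2 − 2n + 1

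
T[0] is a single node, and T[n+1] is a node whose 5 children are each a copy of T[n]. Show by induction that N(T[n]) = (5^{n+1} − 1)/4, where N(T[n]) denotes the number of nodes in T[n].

Base case: N(T[0]) = 1, and (5^{0+1} − 1)/4 = 1.
Assume N(T[j]) = (5^{j+1} − 1)/4.
Then N(T[j+1]) = 1 + 5N(T[j]) = 1 + 5·(5^{j+1} − 1)/4 = 1 + (5^{j+2} − 5)/4 = (4 + 5^{j+2} − 5)/4 = (5^{j+2} − 1)/4.
So the formula holds for j+1, and by induction N(T[n]) = (5^{n+1} − 1)/4 for all n ≥ 0.

N(T[n]) = (5^{n+1} − 1)/4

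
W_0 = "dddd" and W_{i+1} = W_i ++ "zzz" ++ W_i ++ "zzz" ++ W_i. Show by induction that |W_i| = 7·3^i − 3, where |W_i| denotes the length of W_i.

Base case: |W_0| = 4, and 7·3^0 − 3 = 4.
Assume |W_j| = 7·3^j − 3.
Then |W_{j+1}| = 3|W_j| + 6 = 3(7·3^j − 3) + 6 = 7·3^{j+1} − 9 + 6 = 7·3^{j+1} − 3.
This completes the inductive step, so |W_i| = 7·3^i − 3 for all i ≥ 0.

|W_i| = 7·3^i − 3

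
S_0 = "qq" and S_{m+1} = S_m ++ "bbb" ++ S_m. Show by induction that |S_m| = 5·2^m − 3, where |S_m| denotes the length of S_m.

Base case: |S_0| = 2, and 5·2^0 − 3 = 2.
Assume |S_j| = 5·2^j − 3.
Then |S_{j+1}| = |S_j| + 3 + |S_j| = 2|S_j| + 3 = 2(5·2^j − 3) + 3 = 5·2^{j+1} − 6 + 3 = 5·2^{j+1} − 3.
So the formula holds for j+1, and by induction |S_m| = 5·2^m − 3 for all m ≥ 0.

|S_m| = 5·2^m − 3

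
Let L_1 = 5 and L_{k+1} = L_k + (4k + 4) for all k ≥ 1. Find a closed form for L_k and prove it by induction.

Claim: L_k = 2k^2 + 2k + 1.

Base case: L_1 = 5, and 2·1^2 + 2·1 + 1 = 5.
Assume L_m = 2m^2 + 2m + 1.
Then L_{m+1} = L_m + (4m + 4) = (2m^2 + 2m + 1) + (4m + 4) = 2m^2 + 6m + 5,
and 2·(m+1)^2 + 2·(m+1) + 1 = 2m^2 + 6m + 5.
Hence L_k = 2k^2 + 2k + 1 for every k ≥ 1, by induction.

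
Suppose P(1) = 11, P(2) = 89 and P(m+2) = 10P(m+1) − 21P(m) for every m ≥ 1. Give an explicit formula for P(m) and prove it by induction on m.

Claim: P(m) = -3^m + 2·7^m.

Base cases: P(1) = 11 and -3^1 + 2·7^1 = 11; P(2) = 89 and -3^2 + 2·7^2 = 89.
Assume P(j) = -3^j + 2·7^j for all 1 ≤ j ≤ r, where r ≥ 2.
Then P(r+1) = 10P(r) − 21P(r−1) = 10·(-3^r + 2·7^r) − 21·(-3^{r−1} + 2·7^{r−1}) = -(10·3 − 21)3^{r−1} + 2·(10·7 − 21)7^{r−1} = -9·3^{r−1} + 98·7^{r−1} = -3^{r+1} + 2·7^{r+1}.
This completes the inductive step, so P(m) = -3^m + 2·7^m for all m ≥ 1.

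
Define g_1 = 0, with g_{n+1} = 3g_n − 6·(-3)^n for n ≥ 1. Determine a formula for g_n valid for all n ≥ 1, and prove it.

Claim: g_n = 3^n + (-3)^n.

Base case: g_1 = 0, and 3^1 + (-3)^1 = 3 − 3 = 0.
Assume g_r = 3^r + (-3)^r for some r ≥ 1.
Then g_{r+1} = 3g_r − 6·(-3)^r = 3·(3^r + (-3)^r) − 6·(-3)^r = 3^{r+1} + 3·(-3)^r − 6·(-3)^r = 3^{r+1} − 3·(-3)^r = 3^{r+1} + (-3)^{r+1}.
By induction, g_n = 3^n + (-3)^n for all n ≥ 1.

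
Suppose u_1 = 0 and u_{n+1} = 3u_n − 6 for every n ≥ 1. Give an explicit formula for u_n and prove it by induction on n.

Claim: u_n = -3^n + 3.

Base case: u_1 = 0, and -3^1 + 3 = -3 + 3 = 0.
Assume u_m = -3^m + 3 for some m ≥ 1.
Then u_{m+1} = 3u_m − 6 = 3·(-3^m + 3) − 6 = -3^{m+1} + 9 − 6 = -3^{m+1} + 3.
Hence u_n = -3^n + 3 for every n ≥ 1, by induction.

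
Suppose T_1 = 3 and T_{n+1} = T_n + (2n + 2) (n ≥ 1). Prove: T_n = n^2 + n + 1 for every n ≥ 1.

Base case: T_1 = 3, and 1^2 + 1 + 1 = 3.
Assume T_j = j^2 + j + 1.
Then T_{j+1} = T_j + (2j + 2) = (j^2 + j + 1) + (2j + 2) = j^2 + 3j + 3,
and (j+1)^2 + (j+1) + 1 = j^2 + 3j + 3.
By induction, T_n = n^2 + n + 1 for all n ≥ 1.

T_n = n^2 + n + 1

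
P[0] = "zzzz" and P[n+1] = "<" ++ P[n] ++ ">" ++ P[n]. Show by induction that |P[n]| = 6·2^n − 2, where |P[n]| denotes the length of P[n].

Base case: |P[0]| = 4, and 6·2^0 − 2 = 4.
Assume |P[m]| = 6·2^m − 2.
Then |P[m+1]| = 1 + |P[m]| + 1 + |P[m]| = 2|P[m]| + 2 = 2(6·2^m − 2) + 2 = 6·2^{m+1} − 4 + 2 = 6·2^{m+1} − 2.
Hence |P[n]| = 6·2^n − 2 for every n ≥ 0, by induction.

|P[n]| = 6·2^n − 2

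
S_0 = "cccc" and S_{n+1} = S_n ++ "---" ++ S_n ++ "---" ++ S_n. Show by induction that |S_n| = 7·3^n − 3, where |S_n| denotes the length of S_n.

Base case: |S_0| = 4, and 7·3^0 − 3 = 4.
Assume |S_m| = 7·3^m − 3.
Then |S_{m+1}| = 3|S_m| + 6 = 3(7·3^m − 3) + 6 = 7·3^{m+1} − 9 + 6 = 7·3^{m+1} − 3.
Hence |S_n| = 7·3^n − 3 for every n ≥ 0, by induction.

|S_n| = 7·3^n − 3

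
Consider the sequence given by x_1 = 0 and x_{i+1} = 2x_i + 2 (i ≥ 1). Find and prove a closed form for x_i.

Claim: x_i = 2^i − 2.

Base case: x_1 = 0, and 2^1 − 2 = 2 − 2 = 0.
Assume x_j = 2^j − 2 for some j ≥ 1.
Then x_{j+1} = 2x_j + 2 = 2·(2^j − 2) + 2 = 2^{j+1} − 4 + 2 = 2^{j+1} − 2.
Hence x_i = 2^i − 2 for every i ≥ 1, by induction.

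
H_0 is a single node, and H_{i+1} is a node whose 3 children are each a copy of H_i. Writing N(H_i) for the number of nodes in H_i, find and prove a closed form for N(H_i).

Claim: N(H_i) = (3^{i+1} − 1)/2.

Base case: N(H_0) = 1, and (3^{0+1} − 1)/2 = 1.
Assume N(H_m) = (3^{m+1} − 1)/2.
Then N(H_{m+1}) = 1 + 3N(H_m) = 1 + 3·(3^{m+1} − 1)/2 = 1 + (3^{m+2} − 3)/2 = (2 + 3^{m+2} − 3)/2 = (3^{m+2} − 1)/2.
Hence N(H_i) = (3^{i+1} − 1)/2 for every i ≥ 0, by induction.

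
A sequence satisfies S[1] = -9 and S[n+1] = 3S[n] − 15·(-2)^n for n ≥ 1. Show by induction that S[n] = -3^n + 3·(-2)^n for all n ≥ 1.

Base case: S[1] = -9, and -3^1 + 3·(-2)^1 = -3 − 6 = -9.
Assume S[k] = -3^k + 3·(-2)^k for some k ≥ 1.
Then S[k+1] = 3S[k] − 15·(-2)^k = 3·(-3^k + 3·(-2)^k) − 15·(-2)^k = -3^{k+1} + 9·(-2)^k − 15·(-2)^k = -3^{k+1} − 6·(-2)^k = -3^{k+1} + 3·(-2)^{k+1}.
Hence S[n] = -3^n + 3·(-2)^n for every n ≥ 1, by induction.

S[n] = -3^n + 3·(-2)^n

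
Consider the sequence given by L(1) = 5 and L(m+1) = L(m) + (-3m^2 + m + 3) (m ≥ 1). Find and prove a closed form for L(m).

Claim: L(m) = -m^3 + 2m^2 + 2m + 2.

Base case: L(1) = 5, and -1^3 + 2·1^2 + 2·1 + 2 = 5.
Assume L(r) = -r^3 + 2r^2 + 2r + 2.
Then L(r+1) = L(r) + (-3r^2 + r + 3) = (-r^3 + 2r^2 + 2r + 2) + (-3r^2 + r + 3) = -r^3 − r^2 + 3r + 5,
and -(r+1)^3 + 2·(r+1)^2 + 2·(r+1) + 2 = -r^3 − r^2 + 3r + 5.
Hence L(m) = -m^3 + 2m^2 + 2m + 2 for every m ≥ 1, by induction.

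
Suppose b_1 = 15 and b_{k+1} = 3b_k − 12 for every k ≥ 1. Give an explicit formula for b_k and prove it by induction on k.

Claim: b_k = 3^{k+1} + 6.

Base case: b_1 = 15, and 3^{1+1} + 6 = 9 + 6 = 15.
Assume b_j = 3^{j+1} + 6 for some j ≥ 1.
Then b_{j+1} = 3b_j − 12 = 3·(3^{j+1} + 6) − 12 = 3^{j+2} + 18 − 12 = 3^{j+2} + 6.
Hence b_k = 3^{k+1} + 6 for every k ≥ 1, by induction.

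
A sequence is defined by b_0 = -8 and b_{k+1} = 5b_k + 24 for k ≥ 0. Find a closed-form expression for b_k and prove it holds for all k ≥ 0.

Claim: b_k = -2·5^k − 6.

Base case: b_0 = -8, and -2·5^0 − 6 = -2 − 6 = -8.
Assume b_m = -2·5^m − 6 for some m ≥ 0.
Then b_{m+1} = 5b_m + 24 = 5·(-2·5^m − 6) + 24 = -10·5^m − 30 + 24 = -2·5^{m+1} − 6.
By induction, b_k = -2·5^k − 6 for all k ≥ 0.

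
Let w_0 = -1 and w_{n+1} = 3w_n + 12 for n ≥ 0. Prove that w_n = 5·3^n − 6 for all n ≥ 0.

Base case: w_0 = -1, and 5·3^0 − 6 = 5 − 6 = -1.
Assume w_m = 5·3^m − 6 for some m ≥ 0.
Then w_{m+1} = 3w_m + 12 = 3·(5·3^m − 6) + 12 = 15·3^m − 18 + 12 = 5·3^{m+1} − 6.
Hence w_n = 5·3^n − 6 for every n ≥ 0, by induction.

w_n = 5·3^n − 6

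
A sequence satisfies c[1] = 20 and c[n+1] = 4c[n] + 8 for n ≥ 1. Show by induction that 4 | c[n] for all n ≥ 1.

Base case: c[1] = 20 = 4·5, so 4 | c[1].
Assume 4 | c[r], so c[r] = 4t for some integer t.
Then c[r+1] = 4c[r] + 8 = 4·(4t) + 8 = 4(4t + 2), so 4 | c[r+1].
This completes the inductive step, so 4 | c[n] for all n ≥ 1.

4 | c[n]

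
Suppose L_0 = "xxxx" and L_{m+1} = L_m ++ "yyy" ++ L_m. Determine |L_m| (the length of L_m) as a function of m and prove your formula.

Claim: |L_m| = 7·2^m − 3.

Base case: |L_0| = 4, and 7·2^0 − 3 = 4.
Assume |L_j| = 7·2^j − 3.
Then |L_{j+1}| = |L_j| + 3 + |L_j| = 2|L_j| + 3 = 2(7·2^j − 3) + 3 = 7·2^{j+1} − 6 + 3 = 7·2^{j+1} − 3.
Hence |L_m| = 7·2^m − 3 for every m ≥ 0, by induction.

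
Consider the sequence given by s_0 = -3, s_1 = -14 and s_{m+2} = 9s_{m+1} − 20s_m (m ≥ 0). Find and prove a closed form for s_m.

Claim: s_m = -4^m − 2·5^m.

Base cases: s_0 = -3 and -4^0 − 2·5^0 = -3; s_1 = -14 and -4^1 − 2·5^1 = -14.
Assume s_j = -4^j − 2·5^j for all 0 ≤ j ≤ r, where r ≥ 1.
Then s_{r+1} = 9s_r − 20s_{r−1} = 9·(-4^r − 2·5^r) − 20·(-4^{r−1} − 2·5^{r−1}) = -(9·4 − 20)4^{r−1} − 2·(9·5 − 20)5^{r−1} = -16·4^{r−1} − 50·5^{r−1} = -4^{r+1} − 2·5^{r+1}.
By strong induction, s_m = -4^m − 2·5^m for all m ≥ 0.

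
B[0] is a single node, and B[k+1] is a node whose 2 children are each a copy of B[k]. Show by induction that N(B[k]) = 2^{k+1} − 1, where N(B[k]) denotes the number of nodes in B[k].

Base case: N(B[0]) = 1, and 2^{0+1} − 1 = 1.
Assume N(B[m]) = 2^{m+1} − 1.
Then N(B[m+1]) = 1 + 2N(B[m]) = 1 + 2(2^{m+1} − 1) = 2^{m+2} − 2 + 1 = 2^{m+2} − 1.
So the formula holds for m+1, and by induction N(B[k]) = 2^{k+1} − 1 for all k ≥ 0.

N(B[k]) = 2^{k+1} − 1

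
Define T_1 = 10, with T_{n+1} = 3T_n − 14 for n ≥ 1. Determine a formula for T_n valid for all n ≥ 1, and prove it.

Claim: T_n = 3^n + 7.

Base case: T_1 = 10, and 3^1 + 7 = 3 + 7 = 10.
Assume T_r = 3^r + 7 for some r ≥ 1.
Then T_{r+1} = 3T_r − 14 = 3·(3^r + 7) − 14 = 3^{r+1} + 21 − 14 = 3^{r+1} + 7.
Hence T_n = 3^n + 7 for every n ≥ 1, by induction.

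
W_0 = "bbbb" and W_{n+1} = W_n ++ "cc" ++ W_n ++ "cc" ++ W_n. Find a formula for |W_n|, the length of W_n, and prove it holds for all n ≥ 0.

Claim: |W_n| = 6·3^n − 2.

Base case: |W_0| = 4, and 6·3^0 − 2 = 4.
Assume |W_k| = 6·3^k − 2.
Then |W_{k+1}| = 3|W_k| + 4 = 3(6·3^k − 2) + 4 = 6·3^{k+1} − 6 + 4 = 6·3^{k+1} − 2.
By induction, |W_n| = 6·3^n − 2 for all n ≥ 0.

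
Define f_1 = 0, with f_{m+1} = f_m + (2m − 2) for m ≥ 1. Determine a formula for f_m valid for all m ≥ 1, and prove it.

Claim: f_m = m^2 − 3m + 2.

Base case: f_1 = 0, and 1^2 − 3·1 + 2 = 0.
Assume f_r = r^2 − 3r + 2.
Then f_{r+1} = f_r + (2r − 2) = (r^2 − 3r + 2) + (2r − 2) = r^2 − r,
and (r+1)^2 − 3·(r+1) + 2 = r^2 − r.
Hence f_m = m^2 − 3m + 2 for every m ≥ 1, by induction.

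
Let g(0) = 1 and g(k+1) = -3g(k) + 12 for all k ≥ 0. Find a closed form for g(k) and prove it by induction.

Claim: g(k) = -2·(-3)^k + 3.

Base case: g(0) = 1, and -2·(-3)^0 + 3 = -2 + 3 = 1.
Assume g(j) = -2·(-3)^j + 3 for some j ≥ 0.
Then g(j+1) = -3g(j) + 12 = -3·(-2·(-3)^j + 3) + 12 = 6·(-3)^j − 9 + 12 = -2·(-3)^{j+1} + 3.
This completes the inductive step, so g(k) = -2·(-3)^k + 3 for all k ≥ 0.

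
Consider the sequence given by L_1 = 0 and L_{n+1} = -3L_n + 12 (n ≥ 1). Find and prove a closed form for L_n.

Claim: L_n = (-3)^n + 3.

Base case: L_1 = 0, and (-3)^1 + 3 = -3 + 3 = 0.
Assume L_k = (-3)^k + 3 for some k ≥ 1.
Then L_{k+1} = -3L_k + 12 = -3·((-3)^k + 3) + 12 = -3·(-3)^k − 9 + 12 = (-3)^{k+1} + 3.
Hence L_n = (-3)^n + 3 for every n ≥ 1, by induction.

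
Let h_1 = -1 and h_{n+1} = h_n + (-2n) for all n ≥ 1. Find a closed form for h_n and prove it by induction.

Claim: h_n = -n^2 + n − 1.

Base case: h_1 = -1, and -1^2 + 1 − 1 = -1.
Assume h_r = -r^2 + r − 1.
Then h_{r+1} = h_r + (-2r) = (-r^2 + r − 1) + (-2r) = -r^2 − r − 1,
and -(r+1)^2 + (r+1) − 1 = -r^2 − r − 1.
Hence h_n = -n^2 + n − 1 for every n ≥ 1, by induction.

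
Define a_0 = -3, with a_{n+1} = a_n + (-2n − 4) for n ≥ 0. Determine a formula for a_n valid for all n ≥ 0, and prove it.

Claim: a_n = -n^2 − 3n − 3.

Base case: a_0 = -3, and -0^2 − 3·0 − 3 = -3.
Assume a_j = -j^2 − 3j − 3.
Then a_{j+1} = a_j + (-2j − 4) = (-j^2 − 3j − 3) + (-2j − 4) = -j^2 − 5j − 7,
and -(j+1)^2 − 3·(j+1) − 3 = -j^2 − 5j − 7.
Hence a_n = -n^2 − 3n − 3 for every n ≥ 0, by induction.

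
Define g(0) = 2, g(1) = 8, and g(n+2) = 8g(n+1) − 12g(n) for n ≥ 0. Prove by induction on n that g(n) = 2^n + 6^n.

Base cases: g(0) = 2 and 2^0 + 6^0 = 2; g(1) = 8 and 2^1 + 6^1 = 8.
Assume g(j) = 2^j + 6^j for all 0 ≤ j ≤ m, where m ≥ 1.
Then g(m+1) = 8g(m) − 12g(m−1) = 8·(2^m + 6^m) − 12·(2^{m−1} + 6^{m−1}) = (8·2 − 12)2^{m−1} + (8·6 − 12)6^{m−1} = 4·2^{m−1} + 36·6^{m−1} = 2^{m+1} + 6^{m+1}.
So the formula holds for m+1, and by strong induction g(n) = 2^n + 6^n for all n ≥ 0.

g(n) = 2^n + 6^n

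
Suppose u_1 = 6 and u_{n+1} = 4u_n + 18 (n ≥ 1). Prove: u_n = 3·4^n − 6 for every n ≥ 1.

Base case: u_1 = 6, and 3·4^1 − 6 = 12 − 6 = 6.
Assume u_m = 3·4^m − 6 for some m ≥ 1.
Then u_{m+1} = 4u_m + 18 = 4·(3·4^m − 6) + 18 = 12·4^m − 24 + 18 = 3·4^{m+1} − 6.
Hence u_n = 3·4^n − 6 for every n ≥ 1, by induction.

u_n = 3·4^n − 6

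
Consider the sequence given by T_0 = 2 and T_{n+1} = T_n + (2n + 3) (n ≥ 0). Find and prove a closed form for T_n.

Claim: T_n = n^2 + 2n + 2.

Base case: T_0 = 2, and 0^2 + 2·0 + 2 = 2.
Assume T_r = r^2 + 2r + 2.
Then T_{r+1} = T_r + (2r + 3) = (r^2 + 2r + 2) + (2r + 3) = r^2 + 4r + 5,
and (r+1)^2 + 2·(r+1) + 2 = r^2 + 4r + 5.
This completes the inductive step, so T_n = n^2 + 2n + 2 for all n ≥ 0.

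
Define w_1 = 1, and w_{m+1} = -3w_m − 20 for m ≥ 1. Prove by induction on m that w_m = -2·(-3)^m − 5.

Base case: w_1 = 1, and -2·(-3)^1 − 5 = 6 − 5 = 1.
Assume w_k = -2·(-3)^k − 5 for some k ≥ 1.
Then w_{k+1} = -3w_k − 20 = -3·(-2·(-3)^k − 5) − 20 = 6·(-3)^k + 15 − 20 = -2·(-3)^{k+1} − 5.
By induction, w_m = -2·(-3)^m − 5 for all m ≥ 1.

w_m = -2·(-3)^m − 5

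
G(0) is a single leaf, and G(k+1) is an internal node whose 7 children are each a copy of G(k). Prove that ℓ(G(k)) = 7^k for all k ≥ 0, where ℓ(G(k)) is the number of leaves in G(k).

Base case: ℓ(G(0)) = 1, and 7^0 = 1.
Assume ℓ(G(j)) = 7^j.
Then ℓ(G(j+1)) = 7·ℓ(G(j)) = 7·7^j = 7^{j+1}.
By induction, ℓ(G(k)) = 7^k for all k ≥ 0.

ℓ(G(k)) = 7^k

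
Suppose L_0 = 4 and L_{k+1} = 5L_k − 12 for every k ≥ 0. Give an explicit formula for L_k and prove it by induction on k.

Claim: L_k = 5^k + 3.

Base case: L_0 = 4, and 5^0 + 3 = 1 + 3 = 4.
Assume L_j = 5^j + 3 for some j ≥ 0.
Then L_{j+1} = 5L_j − 12 = 5·(5^j + 3) − 12 = 5^{j+1} + 15 − 12 = 5^{j+1} + 3.
This completes the inductive step, so L_k = 5^k + 3 for all k ≥ 0.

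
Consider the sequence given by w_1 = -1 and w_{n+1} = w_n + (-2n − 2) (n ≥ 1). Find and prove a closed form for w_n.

Claim: w_n = -n^2 − n + 1.

Base case: w_1 = -1, and -1^2 − 1 + 1 = -1.
Assume w_m = -m^2 − m + 1.
Then w_{m+1} = w_m + (-2m − 2) = (-m^2 − m + 1) + (-2m − 2) = -m^2 − 3m − 1,
and -(m+1)^2 − (m+1) + 1 = -m^2 − 3m − 1.
This completes the inductive step, so w_n = -n^2 − n + 1 for all n ≥ 1.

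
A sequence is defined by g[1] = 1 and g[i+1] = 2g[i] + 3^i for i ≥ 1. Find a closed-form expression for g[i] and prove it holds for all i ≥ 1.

Claim: g[i] = -2^i + 3^i.

Base case: g[1] = 1, and -2^1 + 3^1 = -2 + 3 = 1.
Assume g[k] = -2^k + 3^k for some k ≥ 1.
Then g[k+1] = 2g[k] + 3^k = 2·(-2^k + 3^k) + 3^k = -2^{k+1} + 2·3^k + 3^k = -2^{k+1} + 3·3^k = -2^{k+1} + 3^{k+1}.
So the formula holds for k+1, and by induction g[i] = -2^i + 3^i for all i ≥ 1.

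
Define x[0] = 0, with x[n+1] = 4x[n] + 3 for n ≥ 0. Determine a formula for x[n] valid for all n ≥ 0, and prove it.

Claim: x[n] = 4^n − 1.

Base case: x[0] = 0, and 4^0 − 1 = 1 − 1 = 0.
Assume x[k] = 4^k − 1 for some k ≥ 0.
Then x[k+1] = 4x[k] + 3 = 4·(4^k − 1) + 3 = 4^{k+1} − 4 + 3 = 4^{k+1} − 1.
So the formula holds for k+1, and by induction x[n] = 4^n − 1 for all n ≥ 0.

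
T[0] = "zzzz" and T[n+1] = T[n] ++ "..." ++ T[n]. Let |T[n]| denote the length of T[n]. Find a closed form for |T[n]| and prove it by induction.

Claim: |T[n]| = 7·2^n − 3.

Base case: |T[0]| = 4, and 7·2^0 − 3 = 4.
Assume |T[m]| = 7·2^m − 3.
Then |T[m+1]| = |T[m]| + 3 + |T[m]| = 2|T[m]| + 3 = 2(7·2^m − 3) + 3 = 7·2^{m+1} − 6 + 3 = 7·2^{m+1} − 3.
Hence |T[n]| = 7·2^n − 3 for every n ≥ 0, by induction.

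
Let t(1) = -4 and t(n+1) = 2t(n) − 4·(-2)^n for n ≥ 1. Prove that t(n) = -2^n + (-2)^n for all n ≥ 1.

Base case: t(1) = -4, and -2^1 + (-2)^1 = -2 − 2 = -4.
Assume t(j) = -2^j + (-2)^j for some j ≥ 1.
Then t(j+1) = 2t(j) − 4·(-2)^j = 2·(-2^j + (-2)^j) − 4·(-2)^j = -2^{j+1} + 2·(-2)^j − 4·(-2)^j = -2^{j+1} − 2·(-2)^j = -2^{j+1} + (-2)^{j+1}.
So the formula holds for j+1, and by induction t(n) = -2^n + (-2)^n for all n ≥ 1.

t(n) = -2^n + (-2)^n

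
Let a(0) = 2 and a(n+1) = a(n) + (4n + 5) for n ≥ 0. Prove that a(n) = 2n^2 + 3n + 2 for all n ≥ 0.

Base case: a(0) = 2, and 2·0^2 + 3·0 + 2 = 2.
Assume a(m) = 2m^2 + 3m + 2.
Then a(m+1) = a(m) + (4m + 5) = (2m^2 + 3m + 2) + (4m + 5) = 2m^2 + 7m + 7,
and 2·(m+1)^2 + 3·(m+1) + 2 = 2m^2 + 7m + 7.
By induction, a(n) = 2n^2 + 3n + 2 for all n ≥ 0.

a(n) = 2n^2 + 3n + 2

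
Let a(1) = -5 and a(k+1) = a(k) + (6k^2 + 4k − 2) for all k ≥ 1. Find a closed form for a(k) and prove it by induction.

Claim: a(k) = 2k^3 − k^2 − 3k − 3.

Base case: a(1) = -5, and 2·1^3 − 1^2 − 3·1 − 3 = -5.
Assume a(m) = 2m^3 − m^2 − 3m − 3.
Then a(m+1) = a(m) + (6m^2 + 4m − 2) = (2m^3 − m^2 − 3m − 3) + (6m^2 + 4m − 2) = 2m^3 + 5m^2 + m − 5,
and 2·(m+1)^3 − (m+1)^2 − 3·(m+1) − 3 = 2m^3 + 5m^2 + m − 5.
By induction, a(k) = 2k^3 − k^2 − 3k − 3 for all k ≥ 1.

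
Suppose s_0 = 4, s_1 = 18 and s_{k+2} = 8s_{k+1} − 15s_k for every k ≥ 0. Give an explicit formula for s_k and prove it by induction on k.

Claim: s_k = 3·5^k + 3^k.

Base cases: s_0 = 4 and 3·5^0 + 3^0 = 4; s_1 = 18 and 3·5^1 + 3^1 = 18.
Assume s_j = 3·5^j + 3^j for all 0 ≤ j ≤ m, where m ≥ 1.
Then s_{m+1} = 8s_m − 15s_{m−1} = 8·(3·5^m + 3^m) − 15·(3·5^{m−1} + 3^{m−1}) = 3·(8·5 − 15)5^{m−1} + (8·3 − 15)3^{m−1} = 75·5^{m−1} + 9·3^{m−1} = 3·5^{m+1} + 3^{m+1}.
This completes the inductive step, so s_k = 3·5^k + 3^k for all k ≥ 0.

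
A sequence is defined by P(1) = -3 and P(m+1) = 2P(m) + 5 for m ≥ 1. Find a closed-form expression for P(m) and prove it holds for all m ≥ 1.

Claim: P(m) = 2^m − 5.

Base case: P(1) = -3, and 2^1 − 5 = 2 − 5 = -3.
Assume P(k) = 2^k − 5 for some k ≥ 1.
Then P(k+1) = 2P(k) + 5 = 2·(2^k − 5) + 5 = 2^{k+1} − 10 + 5 = 2^{k+1} − 5.
Hence P(m) = 2^m − 5 for every m ≥ 1, by induction.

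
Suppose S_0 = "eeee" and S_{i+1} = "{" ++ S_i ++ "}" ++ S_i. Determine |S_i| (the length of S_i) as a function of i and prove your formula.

Claim: |S_i| = 6·2^i − 2.

Base case: |S_0| = 4, and 6·2^0 − 2 = 4.
Assume |S_r| = 6·2^r − 2.
Then |S_{r+1}| = 1 + |S_r| + 1 + |S_r| = 2|S_r| + 2 = 2(6·2^r − 2) + 2 = 6·2^{r+1} − 4 + 2 = 6·2^{r+1} − 2.
Hence |S_i| = 6·2^i − 2 for every i ≥ 0, by induction.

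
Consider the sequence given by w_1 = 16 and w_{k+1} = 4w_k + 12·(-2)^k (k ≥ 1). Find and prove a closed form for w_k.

Claim: w_k = 3·4^k − 2·(-2)^k.

Base case: w_1 = 16, and 3·4^1 − 2·(-2)^1 = 12 + 4 = 16.
Assume w_m = 3·4^m − 2·(-2)^m for some m ≥ 1.
Then w_{m+1} = 4w_m + 12·(-2)^m = 4·(3·4^m − 2·(-2)^m) + 12·(-2)^m = 3·4^{m+1} − 8·(-2)^m + 12·(-2)^m = 3·4^{m+1} + 4·(-2)^m = 3·4^{m+1} − 2·(-2)^{m+1}.
So the formula holds for m+1, and by induction w_k = 3·4^k − 2·(-2)^k for all k ≥ 1.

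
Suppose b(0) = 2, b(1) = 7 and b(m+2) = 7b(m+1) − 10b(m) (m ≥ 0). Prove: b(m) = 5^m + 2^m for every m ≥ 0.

Base cases: b(0) = 2 and 5^0 + 2^0 = 2; b(1) = 7 and 5^1 + 2^1 = 7.
Assume b(j) = 5^j + 2^j for all 0 ≤ j ≤ k, where k ≥ 1.
Then b(k+1) = 7b(k) − 10b(k−1) = 7·(5^k + 2^k) − 10·(5^{k−1} + 2^{k−1}) = (7·5 − 10)5^{k−1} + (7·2 − 10)2^{k−1} = 25·5^{k−1} + 4·2^{k−1} = 5^{k+1} + 2^{k+1}.
This completes the inductive step, so b(m) = 5^m + 2^m for all m ≥ 0.

b(m) = 5^m + 2^m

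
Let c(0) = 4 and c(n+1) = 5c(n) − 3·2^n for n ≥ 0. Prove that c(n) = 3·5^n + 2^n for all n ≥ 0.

Base case: c(0) = 4, and 3·5^0 + 2^0 = 3 + 1 = 4.
Assume c(k) = 3·5^k + 2^k for some k ≥ 0.
Then c(k+1) = 5c(k) − 3·2^k = 5·(3·5^k + 2^k) − 3·2^k = 3·5^{k+1} + 5·2^k − 3·2^k = 3·5^{k+1} + 2·2^k = 3·5^{k+1} + 2^{k+1}.
This completes the inductive step, so c(n) = 3·5^n + 2^n for all n ≥ 0.

c(n) = 3·5^n + 2^n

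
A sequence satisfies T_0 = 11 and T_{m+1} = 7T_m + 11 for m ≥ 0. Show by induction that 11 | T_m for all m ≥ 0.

Base case: T_0 = 11 = 11·1, so 11 | T_0.
Assume 11 | T_j, so T_j = 11t for some integer t.
Then T_{j+1} = 7T_j + 11 = 7·(11t) + 11 = 11(7t + 1), so 11 | T_{j+1}.
So the property holds for j+1, and by induction 11 | T_m for all m ≥ 0.

11 | T_m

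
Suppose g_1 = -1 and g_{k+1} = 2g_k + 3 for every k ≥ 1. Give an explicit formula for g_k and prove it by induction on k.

Claim: g_k = 2^k − 3.

Base case: g_1 = -1, and 2^1 − 3 = 2 − 3 = -1.
Assume g_m = 2^m − 3 for some m ≥ 1.
Then g_{m+1} = 2g_m + 3 = 2·(2^m − 3) + 3 = 2^{m+1} − 6 + 3 = 2^{m+1} − 3.
This completes the inductive step, so g_k = 2^k − 3 for all k ≥ 1.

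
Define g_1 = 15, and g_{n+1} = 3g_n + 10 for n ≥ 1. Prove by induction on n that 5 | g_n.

Base case: g_1 = 15 = 5·3, so 5 | g_1.
Assume 5 | g_r, so g_r = 5t for some integer t.
Then g_{r+1} = 3g_r + 10 = 3·(5t) + 10 = 5(3t + 2), so 5 | g_{r+1}.
This completes the inductive step, so 5 | g_n for all n ≥ 1.

5 | g_n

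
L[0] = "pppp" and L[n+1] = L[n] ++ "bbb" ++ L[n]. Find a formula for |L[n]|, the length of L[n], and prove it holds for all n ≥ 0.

Claim: |L[n]| = 7·2^n − 3.

Base case: |L[0]| = 4, and 7·2^0 − 3 = 4.
Assume |L[j]| = 7·2^j − 3.
Then |L[j+1]| = |L[j]| + 3 + |L[j]| = 2|L[j]| + 3 = 2(7·2^j − 3) + 3 = 7·2^{j+1} − 6 + 3 = 7·2^{j+1} − 3.
So the formula holds for j+1, and by induction |L[n]| = 7·2^n − 3 for all n ≥ 0.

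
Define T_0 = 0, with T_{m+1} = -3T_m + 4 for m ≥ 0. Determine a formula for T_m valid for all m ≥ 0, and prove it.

Claim: T_m = -(-3)^m + 1.

Base case: T_0 = 0, and -(-3)^0 + 1 = -1 + 1 = 0.
Assume T_r = -(-3)^r + 1 for some r ≥ 0.
Then T_{r+1} = -3T_r + 4 = -3·(-(-3)^r + 1) + 4 = 3·(-3)^r − 3 + 4 = -(-3)^{r+1} + 1.
By induction, T_m = -(-3)^m + 1 for all m ≥ 0.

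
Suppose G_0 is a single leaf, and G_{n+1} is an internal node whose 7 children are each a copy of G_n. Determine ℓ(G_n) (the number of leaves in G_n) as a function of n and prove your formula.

Claim: ℓ(G_n) = 7^n.

Base case: ℓ(G_0) = 1, and 7^0 = 1.
Assume ℓ(G_r) = 7^r.
Then ℓ(G_{r+1}) = 7·ℓ(G_r) = 7·7^r = 7^{r+1}.
By induction, ℓ(G_n) = 7^n for all n ≥ 0.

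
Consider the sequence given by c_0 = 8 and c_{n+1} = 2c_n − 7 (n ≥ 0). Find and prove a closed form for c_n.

Claim: c_n = 2^n + 7.

Base case: c_0 = 8, and 2^0 + 7 = 1 + 7 = 8.
Assume c_r = 2^r + 7 for some r ≥ 0.
Then c_{r+1} = 2c_r − 7 = 2·(2^r + 7) − 7 = 2^{r+1} + 14 − 7 = 2^{r+1} + 7.
Hence c_n = 2^n + 7 for every n ≥ 0, by induction.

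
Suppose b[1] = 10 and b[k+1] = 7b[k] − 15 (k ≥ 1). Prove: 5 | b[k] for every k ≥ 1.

Base case: b[1] = 10 = 5·2, so 5 | b[1].
Assume 5 | b[m], so b[m] = 5t for some integer t.
Then b[m+1] = 7b[m] − 15 = 7·(5t) − 15 = 5(7t − 3), so 5 | b[m+1].
Hence 5 | b[k] for every k ≥ 1, by induction.

5 | b[k]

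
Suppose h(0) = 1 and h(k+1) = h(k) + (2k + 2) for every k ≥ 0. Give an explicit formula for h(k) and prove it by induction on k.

Claim: h(k) = k^2 + k + 1.

Base case: h(0) = 1, and 0^2 + 0 + 1 = 1.
Assume h(m) = m^2 + m + 1.
Then h(m+1) = h(m) + (2m + 2) = (m^2 + m + 1) + (2m + 2) = m^2 + 3m + 3,
and (m+1)^2 + (m+1) + 1 = m^2 + 3m + 3.
By induction, h(k) = k^2 + k + 1 for all k ≥ 0.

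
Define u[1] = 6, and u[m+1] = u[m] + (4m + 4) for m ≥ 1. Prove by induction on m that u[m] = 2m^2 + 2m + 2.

Base case: u[1] = 6, and 2·1^2 + 2·1 + 2 = 6.
Assume u[k] = 2k^2 + 2k + 2.
Then u[k+1] = u[k] + (4k + 4) = (2k^2 + 2k + 2) + (4k + 4) = 2k^2 + 6k + 6,
and 2·(k+1)^2 + 2·(k+1) + 2 = 2k^2 + 6k + 6.
This completes the inductive step, so u[m] = 2m^2 + 2m + 2 for all m ≥ 1.

u[m] = 2m^2 + 2m + 2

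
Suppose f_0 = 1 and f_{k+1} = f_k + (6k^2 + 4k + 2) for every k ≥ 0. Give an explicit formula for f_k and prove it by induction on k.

Claim: f_k = 2k^3 − k^2 + k + 1.

Base case: f_0 = 1, and 2·0^3 − 0^2 + 0 + 1 = 1.
Assume f_j = 2j^3 − j^2 + j + 1.
Then f_{j+1} = f_j + (6j^2 + 4j + 2) = (2j^3 − j^2 + j + 1) + (6j^2 + 4j + 2) = 2j^3 + 5j^2 + 5j + 3,
and 2·(j+1)^3 − (j+1)^2 + (j+1) + 1 = 2j^3 + 5j^2 + 5j + 3.
By induction, f_k = 2k^3 − k^2 + k + 1 for all k ≥ 0.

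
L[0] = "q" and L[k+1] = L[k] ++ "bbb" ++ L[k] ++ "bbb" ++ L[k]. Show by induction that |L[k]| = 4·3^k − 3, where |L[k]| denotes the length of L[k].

Base case: |L[0]| = 1, and 4·3^0 − 3 = 1.
Assume |L[m]| = 4·3^m − 3.
Then |L[m+1]| = 3|L[m]| + 6 = 3(4·3^m − 3) + 6 = 4·3^{m+1} − 9 + 6 = 4·3^{m+1} − 3.
This completes the inductive step, so |L[k]| = 4·3^k − 3 for all k ≥ 0.

|L[k]| = 4·3^k − 3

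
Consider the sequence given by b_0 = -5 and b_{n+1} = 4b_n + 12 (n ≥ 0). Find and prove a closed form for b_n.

Claim: b_n = -4^n − 4.

Base case: b_0 = -5, and -4^0 − 4 = -1 − 4 = -5.
Assume b_j = -4^j − 4 for some j ≥ 0.
Then b_{j+1} = 4b_j + 12 = 4·(-4^j − 4) + 12 = -4^{j+1} − 16 + 12 = -4^{j+1} − 4.
By induction, b_n = -4^n − 4 for all n ≥ 0.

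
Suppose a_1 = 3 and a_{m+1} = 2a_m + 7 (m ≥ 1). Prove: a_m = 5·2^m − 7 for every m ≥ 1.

Base case: a_1 = 3, and 5·2^1 − 7 = 10 − 7 = 3.
Assume a_r = 5·2^r − 7 for some r ≥ 1.
Then a_{r+1} = 2a_r + 7 = 2·(5·2^r − 7) + 7 = 10·2^r − 14 + 7 = 5·2^{r+1} − 7.
Hence a_m = 5·2^m − 7 for every m ≥ 1, by induction.

a_m = 5·2^m − 7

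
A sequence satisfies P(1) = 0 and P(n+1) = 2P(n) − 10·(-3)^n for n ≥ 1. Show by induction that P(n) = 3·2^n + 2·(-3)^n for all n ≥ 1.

Base case: P(1) = 0, and 3·2^1 + 2·(-3)^1 = 6 − 6 = 0.
Assume P(k) = 3·2^k + 2·(-3)^k for some k ≥ 1.
Then P(k+1) = 2P(k) − 10·(-3)^k = 2·(3·2^k + 2·(-3)^k) − 10·(-3)^k = 3·2^{k+1} + 4·(-3)^k − 10·(-3)^k = 3·2^{k+1} − 6·(-3)^k = 3·2^{k+1} + 2·(-3)^{k+1}.
Hence P(n) = 3·2^n + 2·(-3)^n for every n ≥ 1, by induction.

P(n) = 3·2^n + 2·(-3)^n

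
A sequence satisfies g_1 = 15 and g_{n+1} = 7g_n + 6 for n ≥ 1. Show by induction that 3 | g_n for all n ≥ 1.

Base case: g_1 = 15 = 3·5, so 3 | g_1.
Assume 3 | g_k, so g_k = 3t for some integer t.
Then g_{k+1} = 7g_k + 6 = 7·(3t) + 6 = 3(7t + 2), so 3 | g_{k+1}.
Hence 3 | g_n for every n ≥ 1, by induction.

3 | g_n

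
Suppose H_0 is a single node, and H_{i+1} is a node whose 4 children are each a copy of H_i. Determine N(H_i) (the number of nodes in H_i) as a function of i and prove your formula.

Claim: N(H_i) = (4^{i+1} − 1)/3.

Base case: N(H_0) = 1, and (4^{0+1} − 1)/3 = 1.
Assume N(H_j) = (4^{j+1} − 1)/3.
Then N(H_{j+1}) = 1 + 4N(H_j) = 1 + 4·(4^{j+1} − 1)/3 = 1 + (4^{j+2} − 4)/3 = (3 + 4^{j+2} − 4)/3 = (4^{j+2} − 1)/3.
By induction, N(H_i) = (4^{i+1} − 1)/3 for all i ≥ 0.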